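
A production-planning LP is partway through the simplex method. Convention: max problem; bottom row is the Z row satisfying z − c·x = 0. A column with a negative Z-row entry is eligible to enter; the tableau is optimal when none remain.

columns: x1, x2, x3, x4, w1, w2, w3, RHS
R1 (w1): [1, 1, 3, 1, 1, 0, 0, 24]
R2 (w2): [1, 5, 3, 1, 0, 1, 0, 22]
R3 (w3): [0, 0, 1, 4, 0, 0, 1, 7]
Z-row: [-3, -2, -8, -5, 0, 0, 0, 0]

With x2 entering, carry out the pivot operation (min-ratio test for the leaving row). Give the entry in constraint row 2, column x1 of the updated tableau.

1/5

Ratio test on column x2 — row 1: 24/1 = 24; row 2: 22/5 = 22/5; row 3: entry 0 ≤ 0. Minimum is 22/5 at row 2 (w2 leaves); pivot element 5.
Divide row 2 by 5; eliminate column x2 from the other rows.
In the new row 2, the x1 entry is the old entry divided by the pivot: 1/5 = 1/5.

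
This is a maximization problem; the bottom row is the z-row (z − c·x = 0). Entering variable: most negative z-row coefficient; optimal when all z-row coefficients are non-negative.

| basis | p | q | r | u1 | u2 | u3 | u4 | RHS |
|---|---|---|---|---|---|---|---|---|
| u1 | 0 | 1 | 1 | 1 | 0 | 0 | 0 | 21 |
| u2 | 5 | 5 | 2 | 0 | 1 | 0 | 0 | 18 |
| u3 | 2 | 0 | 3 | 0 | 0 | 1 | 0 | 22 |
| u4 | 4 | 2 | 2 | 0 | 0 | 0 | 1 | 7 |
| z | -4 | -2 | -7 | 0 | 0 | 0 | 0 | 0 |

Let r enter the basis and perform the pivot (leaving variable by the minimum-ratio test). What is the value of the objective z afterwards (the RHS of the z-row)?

Ratio test on column r — row 1: 21/1 = 21; row 2: 18/2 = 9; row 3: 22/3 = 22/3; row 4: 7/2 = 7/2. Minimum is 7/2 at row 4 (u4 leaves); pivot element 2.
Pivot on row 4; the z-row RHS becomes 0 − (-7)·(7/2) = 49/2.

49/2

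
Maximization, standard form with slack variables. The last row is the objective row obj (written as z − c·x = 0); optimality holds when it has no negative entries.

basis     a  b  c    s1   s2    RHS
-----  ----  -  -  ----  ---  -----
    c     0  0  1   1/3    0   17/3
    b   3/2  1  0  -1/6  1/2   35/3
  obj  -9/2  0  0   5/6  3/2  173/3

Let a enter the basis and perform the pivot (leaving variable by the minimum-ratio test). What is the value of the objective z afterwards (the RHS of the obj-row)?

278/3

Ratio test on column a — row 1: entry 0 ≤ 0; row 2: (35/3)/(3/2) = 70/9. Minimum is 70/9 at row 2 (b leaves); pivot element 3/2.
Pivot on row 2; the obj-row RHS becomes 173/3 − (-9/2)·(70/9) = 278/3.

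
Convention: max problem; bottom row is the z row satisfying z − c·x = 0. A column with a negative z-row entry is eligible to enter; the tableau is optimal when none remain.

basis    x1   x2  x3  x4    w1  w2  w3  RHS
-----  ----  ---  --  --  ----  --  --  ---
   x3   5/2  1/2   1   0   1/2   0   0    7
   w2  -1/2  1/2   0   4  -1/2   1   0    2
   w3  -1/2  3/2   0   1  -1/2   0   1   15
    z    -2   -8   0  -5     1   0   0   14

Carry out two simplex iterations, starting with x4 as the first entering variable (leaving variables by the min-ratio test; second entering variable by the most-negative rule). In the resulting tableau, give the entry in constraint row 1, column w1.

Ratio test on column x4 — row 1: entry 0 ≤ 0; row 2: 2/4 = 1/2; row 3: 15/1 = 15. Minimum is 1/2 at row 2 (w2 leaves); pivot element 4.
Divide row 2 by 4; eliminate column x4 from the other rows.
Second iteration: most negative z-row entry is -59/8 in column x2, so x2 enters.
Ratio test on column x2 — row 1: 7/(1/2) = 14; row 2: (1/2)/(1/8) = 4; row 3: (29/2)/(11/8) = 116/11. Minimum is 4 at row 2 (x4 leaves); pivot element 1/8.
Divide row 2 by 1/8; eliminate column x2 from the other rows.
After both pivots, the entry at constraint row 1, column w1 is 1.

1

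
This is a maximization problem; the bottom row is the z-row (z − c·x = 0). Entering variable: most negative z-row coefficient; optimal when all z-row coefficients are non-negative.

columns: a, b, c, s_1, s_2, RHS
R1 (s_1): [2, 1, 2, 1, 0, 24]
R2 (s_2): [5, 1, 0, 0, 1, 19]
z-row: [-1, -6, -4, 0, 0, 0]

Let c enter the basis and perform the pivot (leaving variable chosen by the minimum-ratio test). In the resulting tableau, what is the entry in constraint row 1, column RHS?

Ratio test on column c — row 1: 24/2 = 12; row 2: entry 0 ≤ 0. Minimum is 12 at row 1 (s_1 leaves); pivot element 2.
Divide row 1 by 2; eliminate column c from the other rows.
In the new row 1, the RHS entry is the old entry divided by the pivot: 24/2 = 12.

12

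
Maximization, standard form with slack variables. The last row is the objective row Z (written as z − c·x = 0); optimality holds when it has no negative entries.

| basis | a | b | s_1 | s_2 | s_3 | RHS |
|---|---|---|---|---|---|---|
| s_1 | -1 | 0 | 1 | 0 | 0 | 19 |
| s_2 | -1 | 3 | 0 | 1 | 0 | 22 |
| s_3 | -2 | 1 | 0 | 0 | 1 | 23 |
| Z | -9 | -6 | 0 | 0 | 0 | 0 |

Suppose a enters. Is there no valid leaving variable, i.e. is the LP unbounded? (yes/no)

Every constraint-row entry in column a is ≤ 0, so increasing a is unbounded.

yes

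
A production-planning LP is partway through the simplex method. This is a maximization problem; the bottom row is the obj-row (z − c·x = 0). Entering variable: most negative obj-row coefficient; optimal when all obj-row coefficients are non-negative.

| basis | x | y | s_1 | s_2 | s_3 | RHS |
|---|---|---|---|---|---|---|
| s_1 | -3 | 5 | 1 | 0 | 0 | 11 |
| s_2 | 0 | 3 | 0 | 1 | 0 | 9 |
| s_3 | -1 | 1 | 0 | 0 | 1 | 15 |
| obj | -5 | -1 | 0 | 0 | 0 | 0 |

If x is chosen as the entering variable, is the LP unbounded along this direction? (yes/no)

Every constraint-row entry in column x is ≤ 0, so increasing x is unbounded.

yes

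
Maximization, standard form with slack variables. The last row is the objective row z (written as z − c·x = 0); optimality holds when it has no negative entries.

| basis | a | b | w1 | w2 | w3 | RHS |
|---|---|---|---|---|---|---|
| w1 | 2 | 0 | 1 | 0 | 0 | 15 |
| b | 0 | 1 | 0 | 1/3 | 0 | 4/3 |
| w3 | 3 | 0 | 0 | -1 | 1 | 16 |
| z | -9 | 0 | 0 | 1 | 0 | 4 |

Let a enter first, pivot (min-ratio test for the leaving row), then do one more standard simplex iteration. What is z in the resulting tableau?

Ratio test on column a — row 1: 15/2 = 15/2; row 2: entry 0 ≤ 0; row 3: 16/3 = 16/3. Minimum is 16/3 at row 3 (w3 leaves); pivot element 3.
Pivot on row 3; the z-row RHS becomes 4 − (-9)·(16/3) = 52.
Next entering variable (most negative z-row entry -2): w2.
Ratio test on column w2 — row 1: (13/3)/(2/3) = 13/2; row 2: (4/3)/(1/3) = 4; row 3: entry -1/3 ≤ 0. Minimum is 4 at row 2 (b leaves); pivot element 1/3.
After the second pivot the z-row RHS is 52 − (-2)·4 = 60.

60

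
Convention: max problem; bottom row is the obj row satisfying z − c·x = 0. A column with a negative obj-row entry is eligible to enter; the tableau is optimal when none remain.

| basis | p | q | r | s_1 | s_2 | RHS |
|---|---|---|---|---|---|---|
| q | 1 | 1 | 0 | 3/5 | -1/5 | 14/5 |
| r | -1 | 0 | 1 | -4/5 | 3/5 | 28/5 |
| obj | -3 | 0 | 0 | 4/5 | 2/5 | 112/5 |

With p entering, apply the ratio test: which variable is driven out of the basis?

q

Column p entries and ratios — q: (14/5)/1 = 14/5; r: -1 ≤ 0, skip.
Smallest ratio is 14/5 in the row of q, so q leaves.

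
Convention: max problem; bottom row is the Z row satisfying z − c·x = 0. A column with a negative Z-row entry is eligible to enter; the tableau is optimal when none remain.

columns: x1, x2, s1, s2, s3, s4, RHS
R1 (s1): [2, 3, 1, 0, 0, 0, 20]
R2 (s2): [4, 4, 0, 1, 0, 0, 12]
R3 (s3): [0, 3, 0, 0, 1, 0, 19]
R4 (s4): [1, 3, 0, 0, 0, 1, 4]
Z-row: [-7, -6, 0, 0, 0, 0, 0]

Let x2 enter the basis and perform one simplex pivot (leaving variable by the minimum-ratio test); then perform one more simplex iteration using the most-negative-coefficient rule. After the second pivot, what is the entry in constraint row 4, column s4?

1/2

Ratio test on column x2 — row 1: 20/3 = 20/3; row 2: 12/4 = 3; row 3: 19/3 = 19/3; row 4: 4/3 = 4/3. Minimum is 4/3 at row 4 (s4 leaves); pivot element 3.
Divide row 4 by 3; eliminate column x2 from the other rows.
Second iteration: most negative Z-row entry is -5 in column x1, so x1 enters.
Ratio test on column x1 — row 1: 16/1 = 16; row 2: (20/3)/(8/3) = 5/2; row 3: entry -1 ≤ 0; row 4: (4/3)/(1/3) = 4. Minimum is 5/2 at row 2 (s2 leaves); pivot element 8/3.
Divide row 2 by 8/3; eliminate column x1 from the other rows.
After both pivots, the entry at constraint row 4, column s4 is 1/2.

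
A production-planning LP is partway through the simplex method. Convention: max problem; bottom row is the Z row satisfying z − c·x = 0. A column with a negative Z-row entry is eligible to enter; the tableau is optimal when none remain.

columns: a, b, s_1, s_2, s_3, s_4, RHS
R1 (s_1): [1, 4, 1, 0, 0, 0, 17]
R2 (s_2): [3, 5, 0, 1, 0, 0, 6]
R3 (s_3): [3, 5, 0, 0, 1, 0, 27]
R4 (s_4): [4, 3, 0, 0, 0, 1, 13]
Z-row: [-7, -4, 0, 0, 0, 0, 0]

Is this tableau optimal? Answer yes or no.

no

The Z-row has a negative entry -7 in column a, so it is not optimal.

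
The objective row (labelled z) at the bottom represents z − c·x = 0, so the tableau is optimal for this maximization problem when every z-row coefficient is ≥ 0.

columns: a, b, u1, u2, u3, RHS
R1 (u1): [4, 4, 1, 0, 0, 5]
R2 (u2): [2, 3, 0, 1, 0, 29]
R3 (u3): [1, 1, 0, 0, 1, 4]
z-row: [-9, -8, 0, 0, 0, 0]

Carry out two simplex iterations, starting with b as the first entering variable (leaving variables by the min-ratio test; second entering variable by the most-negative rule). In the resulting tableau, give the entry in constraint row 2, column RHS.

Ratio test on column b — row 1: 5/4 = 5/4; row 2: 29/3 = 29/3; row 3: 4/1 = 4. Minimum is 5/4 at row 1 (u1 leaves); pivot element 4.
Divide row 1 by 4; eliminate column b from the other rows.
Second iteration: most negative z-row entry is -1 in column a, so a enters.
Ratio test on column a — row 1: (5/4)/1 = 5/4; row 2: entry -1 ≤ 0; row 3: entry 0 ≤ 0. Minimum is 5/4 at row 1 (b leaves); pivot element 1.
Divide row 1 by 1; eliminate column a from the other rows.
After both pivots, the entry at constraint row 2, column RHS is 53/2.

53/2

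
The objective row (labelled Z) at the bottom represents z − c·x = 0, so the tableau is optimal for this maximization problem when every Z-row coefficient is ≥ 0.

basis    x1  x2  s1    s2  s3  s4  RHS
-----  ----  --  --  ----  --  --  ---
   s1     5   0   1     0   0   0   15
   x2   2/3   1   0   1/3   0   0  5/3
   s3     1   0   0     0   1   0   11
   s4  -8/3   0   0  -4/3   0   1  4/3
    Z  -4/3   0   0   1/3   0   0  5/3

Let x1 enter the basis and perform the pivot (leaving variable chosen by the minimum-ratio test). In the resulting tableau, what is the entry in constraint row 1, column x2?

-15/2

Ratio test on column x1 — row 1: 15/5 = 3; row 2: (5/3)/(2/3) = 5/2; row 3: 11/1 = 11; row 4: entry -8/3 ≤ 0. Minimum is 5/2 at row 2 (x2 leaves); pivot element 2/3.
Divide row 2 by 2/3; eliminate column x1 from the other rows.
Row 1 update in column x2: 0 − 5·(3/2) = -15/2.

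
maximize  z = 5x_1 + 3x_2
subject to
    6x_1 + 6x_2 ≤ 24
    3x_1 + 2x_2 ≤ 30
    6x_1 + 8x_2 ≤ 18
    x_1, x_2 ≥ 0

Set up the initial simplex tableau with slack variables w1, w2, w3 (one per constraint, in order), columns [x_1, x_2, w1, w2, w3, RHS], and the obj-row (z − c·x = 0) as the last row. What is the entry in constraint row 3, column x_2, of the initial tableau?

Constraint 3 has coefficient 8 on x_2.

8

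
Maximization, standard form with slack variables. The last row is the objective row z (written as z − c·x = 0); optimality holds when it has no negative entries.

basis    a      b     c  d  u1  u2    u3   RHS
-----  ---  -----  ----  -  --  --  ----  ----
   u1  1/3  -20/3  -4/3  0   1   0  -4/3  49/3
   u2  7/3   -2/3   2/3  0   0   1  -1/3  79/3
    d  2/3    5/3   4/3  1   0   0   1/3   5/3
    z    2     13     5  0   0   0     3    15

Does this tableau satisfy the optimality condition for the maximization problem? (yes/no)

yes

Every z-row coefficient is ≥ 0, so the tableau is optimal.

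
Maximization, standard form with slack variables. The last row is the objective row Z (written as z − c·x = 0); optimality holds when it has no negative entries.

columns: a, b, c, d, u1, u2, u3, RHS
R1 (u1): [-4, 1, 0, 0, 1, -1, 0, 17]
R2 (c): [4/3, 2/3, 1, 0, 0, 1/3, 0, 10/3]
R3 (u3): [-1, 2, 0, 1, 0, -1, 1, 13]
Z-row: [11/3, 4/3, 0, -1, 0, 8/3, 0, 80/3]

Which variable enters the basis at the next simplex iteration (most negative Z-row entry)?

d

Negative Z-row entries: d: -1.
The most negative is -1 in column d, so d enters.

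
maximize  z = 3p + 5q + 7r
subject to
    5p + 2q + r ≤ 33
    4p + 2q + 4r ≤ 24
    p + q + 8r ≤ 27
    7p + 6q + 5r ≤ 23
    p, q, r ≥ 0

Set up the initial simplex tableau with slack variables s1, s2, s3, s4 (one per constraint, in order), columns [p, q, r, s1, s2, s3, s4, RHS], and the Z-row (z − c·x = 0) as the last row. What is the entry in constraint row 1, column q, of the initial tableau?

2

Constraint 1 has coefficient 2 on q.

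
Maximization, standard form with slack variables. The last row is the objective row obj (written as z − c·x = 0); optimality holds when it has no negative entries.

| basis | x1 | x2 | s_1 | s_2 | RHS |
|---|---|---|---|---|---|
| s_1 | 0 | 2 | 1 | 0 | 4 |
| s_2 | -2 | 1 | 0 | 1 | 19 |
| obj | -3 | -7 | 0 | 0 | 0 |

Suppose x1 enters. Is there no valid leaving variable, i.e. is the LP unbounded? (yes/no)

Every constraint-row entry in column x1 is ≤ 0, so increasing x1 is unbounded.

yes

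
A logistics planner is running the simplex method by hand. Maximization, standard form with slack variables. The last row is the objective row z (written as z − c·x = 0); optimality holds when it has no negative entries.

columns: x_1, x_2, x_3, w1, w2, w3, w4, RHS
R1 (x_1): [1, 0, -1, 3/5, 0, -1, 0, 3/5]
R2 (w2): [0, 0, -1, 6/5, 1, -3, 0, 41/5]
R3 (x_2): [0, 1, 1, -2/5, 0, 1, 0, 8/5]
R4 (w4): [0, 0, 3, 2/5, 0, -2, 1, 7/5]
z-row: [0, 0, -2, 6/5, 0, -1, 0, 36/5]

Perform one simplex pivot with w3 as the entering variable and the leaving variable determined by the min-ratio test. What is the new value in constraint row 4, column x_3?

5

Ratio test on column w3 — row 1: entry -1 ≤ 0; row 2: entry -3 ≤ 0; row 3: (8/5)/1 = 8/5; row 4: entry -2 ≤ 0. Minimum is 8/5 at row 3 (x_2 leaves); pivot element 1.
Divide row 3 by 1; eliminate column w3 from the other rows.
Row 4 update in column x_3: 3 − (-2)·1 = 5.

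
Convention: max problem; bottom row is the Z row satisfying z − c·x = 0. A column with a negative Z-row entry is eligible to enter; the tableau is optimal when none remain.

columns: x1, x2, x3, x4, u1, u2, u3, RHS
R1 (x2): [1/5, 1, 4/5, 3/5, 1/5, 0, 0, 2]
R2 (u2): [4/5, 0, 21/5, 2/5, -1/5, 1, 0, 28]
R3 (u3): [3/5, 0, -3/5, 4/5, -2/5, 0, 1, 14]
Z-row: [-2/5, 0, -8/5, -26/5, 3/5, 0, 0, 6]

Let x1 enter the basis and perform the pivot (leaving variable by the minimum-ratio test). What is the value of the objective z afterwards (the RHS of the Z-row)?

Ratio test on column x1 — row 1: 2/(1/5) = 10; row 2: 28/(4/5) = 35; row 3: 14/(3/5) = 70/3. Minimum is 10 at row 1 (x2 leaves); pivot element 1/5.
Pivot on row 1; the Z-row RHS becomes 6 − (-2/5)·10 = 10.

10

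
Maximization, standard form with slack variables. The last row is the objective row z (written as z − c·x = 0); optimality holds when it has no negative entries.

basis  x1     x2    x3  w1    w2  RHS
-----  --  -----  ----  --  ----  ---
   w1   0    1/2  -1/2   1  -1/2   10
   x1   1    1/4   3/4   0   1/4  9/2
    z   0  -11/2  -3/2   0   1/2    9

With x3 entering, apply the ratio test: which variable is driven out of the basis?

x1

Column x3 entries and ratios — w1: -1/2 ≤ 0, skip; x1: (9/2)/(3/4) = 6.
Smallest ratio is 6 in the row of x1, so x1 leaves.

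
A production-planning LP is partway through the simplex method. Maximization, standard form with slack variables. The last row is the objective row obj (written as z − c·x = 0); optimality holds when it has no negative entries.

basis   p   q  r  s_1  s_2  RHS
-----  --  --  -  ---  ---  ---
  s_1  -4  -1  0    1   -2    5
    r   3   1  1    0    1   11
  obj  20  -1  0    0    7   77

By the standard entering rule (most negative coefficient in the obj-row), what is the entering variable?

Negative obj-row entries: q: -1.
The most negative is -1 in column q, so q enters.

q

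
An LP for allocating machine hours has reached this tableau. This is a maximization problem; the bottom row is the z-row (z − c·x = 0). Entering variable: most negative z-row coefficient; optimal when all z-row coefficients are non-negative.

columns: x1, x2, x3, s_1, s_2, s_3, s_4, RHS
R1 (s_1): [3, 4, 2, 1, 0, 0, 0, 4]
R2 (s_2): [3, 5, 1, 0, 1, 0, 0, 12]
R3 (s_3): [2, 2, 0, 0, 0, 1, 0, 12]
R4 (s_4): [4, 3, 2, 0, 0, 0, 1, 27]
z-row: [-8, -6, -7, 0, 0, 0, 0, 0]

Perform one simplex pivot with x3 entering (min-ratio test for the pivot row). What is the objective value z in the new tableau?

Ratio test on column x3 — row 1: 4/2 = 2; row 2: 12/1 = 12; row 3: entry 0 ≤ 0; row 4: 27/2 = 27/2. Minimum is 2 at row 1 (s_1 leaves); pivot element 2.
Pivot on row 1; the z-row RHS becomes 0 − (-7)·2 = 14.

14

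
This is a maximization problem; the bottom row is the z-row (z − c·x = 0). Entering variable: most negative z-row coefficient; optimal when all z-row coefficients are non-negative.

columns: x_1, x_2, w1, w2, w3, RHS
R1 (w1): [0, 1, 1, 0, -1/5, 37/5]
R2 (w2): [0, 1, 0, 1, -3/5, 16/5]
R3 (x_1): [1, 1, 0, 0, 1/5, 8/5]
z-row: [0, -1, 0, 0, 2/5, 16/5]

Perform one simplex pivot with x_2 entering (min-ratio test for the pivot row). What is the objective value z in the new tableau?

Ratio test on column x_2 — row 1: (37/5)/1 = 37/5; row 2: (16/5)/1 = 16/5; row 3: (8/5)/1 = 8/5. Minimum is 8/5 at row 3 (x_1 leaves); pivot element 1.
Pivot on row 3; the z-row RHS becomes 16/5 − (-1)·(8/5) = 24/5.

24/5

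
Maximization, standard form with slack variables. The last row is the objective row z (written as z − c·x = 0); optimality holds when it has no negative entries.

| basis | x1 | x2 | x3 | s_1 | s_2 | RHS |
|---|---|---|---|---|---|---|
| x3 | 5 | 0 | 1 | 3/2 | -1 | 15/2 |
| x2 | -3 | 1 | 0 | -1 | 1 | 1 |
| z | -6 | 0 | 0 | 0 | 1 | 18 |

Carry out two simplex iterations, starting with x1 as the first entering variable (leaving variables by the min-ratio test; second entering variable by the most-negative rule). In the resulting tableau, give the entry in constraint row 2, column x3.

Ratio test on column x1 — row 1: (15/2)/5 = 3/2; row 2: entry -3 ≤ 0. Minimum is 3/2 at row 1 (x3 leaves); pivot element 5.
Divide row 1 by 5; eliminate column x1 from the other rows.
Second iteration: most negative z-row entry is -1/5 in column s_2, so s_2 enters.
Ratio test on column s_2 — row 1: entry -1/5 ≤ 0; row 2: (11/2)/(2/5) = 55/4. Minimum is 55/4 at row 2 (x2 leaves); pivot element 2/5.
Divide row 2 by 2/5; eliminate column s_2 from the other rows.
After both pivots, the entry at constraint row 2, column x3 is 3/2.

3/2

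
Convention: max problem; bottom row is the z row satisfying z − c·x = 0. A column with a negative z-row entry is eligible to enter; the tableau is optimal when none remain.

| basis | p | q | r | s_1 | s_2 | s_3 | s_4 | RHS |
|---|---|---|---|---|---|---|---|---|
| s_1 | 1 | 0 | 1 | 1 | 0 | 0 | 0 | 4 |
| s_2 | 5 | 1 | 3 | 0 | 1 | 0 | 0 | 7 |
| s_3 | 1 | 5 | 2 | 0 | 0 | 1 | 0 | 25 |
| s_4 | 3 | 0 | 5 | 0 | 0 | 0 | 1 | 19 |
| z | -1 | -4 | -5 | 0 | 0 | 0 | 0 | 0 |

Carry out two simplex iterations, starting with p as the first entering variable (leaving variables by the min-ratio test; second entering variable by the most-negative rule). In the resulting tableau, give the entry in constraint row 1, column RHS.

Ratio test on column p — row 1: 4/1 = 4; row 2: 7/5 = 7/5; row 3: 25/1 = 25; row 4: 19/3 = 19/3. Minimum is 7/5 at row 2 (s_2 leaves); pivot element 5.
Divide row 2 by 5; eliminate column p from the other rows.
Second iteration: most negative z-row entry is -22/5 in column r, so r enters.
Ratio test on column r — row 1: (13/5)/(2/5) = 13/2; row 2: (7/5)/(3/5) = 7/3; row 3: (118/5)/(7/5) = 118/7; row 4: (74/5)/(16/5) = 37/8. Minimum is 7/3 at row 2 (p leaves); pivot element 3/5.
Divide row 2 by 3/5; eliminate column r from the other rows.
After both pivots, the entry at constraint row 1, column RHS is 5/3.

5/3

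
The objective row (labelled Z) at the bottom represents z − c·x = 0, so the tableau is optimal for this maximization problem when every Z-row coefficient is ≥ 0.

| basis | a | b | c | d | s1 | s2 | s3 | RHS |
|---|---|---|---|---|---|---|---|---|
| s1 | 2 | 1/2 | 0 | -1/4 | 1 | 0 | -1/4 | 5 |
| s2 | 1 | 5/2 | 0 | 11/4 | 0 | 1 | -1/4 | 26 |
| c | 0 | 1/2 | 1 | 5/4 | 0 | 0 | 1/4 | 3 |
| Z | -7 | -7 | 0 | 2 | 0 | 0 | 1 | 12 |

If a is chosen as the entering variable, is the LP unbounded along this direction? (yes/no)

Column a has positive entries in row(s) 1, 2, so the ratio test bounds it — not unbounded.

no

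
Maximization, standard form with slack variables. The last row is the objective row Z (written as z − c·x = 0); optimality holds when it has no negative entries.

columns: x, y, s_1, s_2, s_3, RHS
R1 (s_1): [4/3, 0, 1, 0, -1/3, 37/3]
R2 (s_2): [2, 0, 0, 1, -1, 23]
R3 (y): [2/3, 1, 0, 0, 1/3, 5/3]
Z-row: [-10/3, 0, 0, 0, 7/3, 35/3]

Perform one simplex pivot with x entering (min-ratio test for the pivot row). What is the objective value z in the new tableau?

20

Ratio test on column x — row 1: (37/3)/(4/3) = 37/4; row 2: 23/2 = 23/2; row 3: (5/3)/(2/3) = 5/2. Minimum is 5/2 at row 3 (y leaves); pivot element 2/3.
Pivot on row 3; the Z-row RHS becomes 35/3 − (-10/3)·(5/2) = 20.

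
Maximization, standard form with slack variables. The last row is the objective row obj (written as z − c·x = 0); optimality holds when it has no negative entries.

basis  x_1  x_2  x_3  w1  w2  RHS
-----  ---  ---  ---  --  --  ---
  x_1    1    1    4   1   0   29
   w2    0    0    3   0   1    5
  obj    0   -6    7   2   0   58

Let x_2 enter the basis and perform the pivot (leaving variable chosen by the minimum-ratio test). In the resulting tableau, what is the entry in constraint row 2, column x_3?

3

Ratio test on column x_2 — row 1: 29/1 = 29; row 2: entry 0 ≤ 0. Minimum is 29 at row 1 (x_1 leaves); pivot element 1.
Divide row 1 by 1; eliminate column x_2 from the other rows.
Row 2 update in column x_3: 3 − 0·4 = 3.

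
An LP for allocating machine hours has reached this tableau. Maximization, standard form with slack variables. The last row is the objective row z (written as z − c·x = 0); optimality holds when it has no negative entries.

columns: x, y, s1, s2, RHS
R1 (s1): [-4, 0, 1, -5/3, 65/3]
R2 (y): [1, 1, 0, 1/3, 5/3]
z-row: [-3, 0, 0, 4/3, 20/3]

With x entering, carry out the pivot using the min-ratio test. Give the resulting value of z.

Ratio test on column x — row 1: entry -4 ≤ 0; row 2: (5/3)/1 = 5/3. Minimum is 5/3 at row 2 (y leaves); pivot element 1.
Pivot on row 2; the z-row RHS becomes 20/3 − (-3)·(5/3) = 35/3.

35/3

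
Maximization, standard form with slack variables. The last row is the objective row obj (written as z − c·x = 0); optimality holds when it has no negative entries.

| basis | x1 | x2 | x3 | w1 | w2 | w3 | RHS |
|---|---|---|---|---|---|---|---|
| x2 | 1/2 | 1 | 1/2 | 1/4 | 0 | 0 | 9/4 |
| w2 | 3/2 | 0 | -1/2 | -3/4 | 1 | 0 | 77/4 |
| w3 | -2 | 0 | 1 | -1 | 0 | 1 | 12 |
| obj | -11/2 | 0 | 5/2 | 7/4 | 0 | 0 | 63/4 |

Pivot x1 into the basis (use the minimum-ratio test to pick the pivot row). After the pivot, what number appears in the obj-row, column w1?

Ratio test on column x1 — row 1: (9/4)/(1/2) = 9/2; row 2: (77/4)/(3/2) = 77/6; row 3: entry -2 ≤ 0. Minimum is 9/2 at row 1 (x2 leaves); pivot element 1/2.
Divide row 1 by 1/2; eliminate column x1 from the other rows.
obj-row update in column w1: 7/4 − (-11/2)·(1/2) = 9/2.

9/2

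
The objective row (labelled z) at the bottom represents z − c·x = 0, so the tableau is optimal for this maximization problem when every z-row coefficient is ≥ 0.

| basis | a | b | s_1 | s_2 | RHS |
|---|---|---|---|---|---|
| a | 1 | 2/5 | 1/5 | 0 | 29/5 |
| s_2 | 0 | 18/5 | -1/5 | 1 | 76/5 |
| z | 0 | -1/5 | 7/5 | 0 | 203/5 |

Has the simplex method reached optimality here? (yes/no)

no

The z-row has a negative entry -1/5 in column b, so it is not optimal.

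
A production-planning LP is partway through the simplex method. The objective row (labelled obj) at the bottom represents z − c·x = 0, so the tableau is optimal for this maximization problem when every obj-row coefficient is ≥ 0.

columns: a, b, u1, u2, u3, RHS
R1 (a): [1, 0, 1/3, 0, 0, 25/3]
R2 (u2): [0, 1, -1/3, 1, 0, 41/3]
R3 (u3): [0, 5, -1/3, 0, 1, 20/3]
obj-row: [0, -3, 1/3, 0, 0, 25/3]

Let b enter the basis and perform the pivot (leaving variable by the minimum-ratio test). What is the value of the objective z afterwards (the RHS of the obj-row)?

37/3

Ratio test on column b — row 1: entry 0 ≤ 0; row 2: (41/3)/1 = 41/3; row 3: (20/3)/5 = 4/3. Minimum is 4/3 at row 3 (u3 leaves); pivot element 5.
Pivot on row 3; the obj-row RHS becomes 25/3 − (-3)·(4/3) = 37/3.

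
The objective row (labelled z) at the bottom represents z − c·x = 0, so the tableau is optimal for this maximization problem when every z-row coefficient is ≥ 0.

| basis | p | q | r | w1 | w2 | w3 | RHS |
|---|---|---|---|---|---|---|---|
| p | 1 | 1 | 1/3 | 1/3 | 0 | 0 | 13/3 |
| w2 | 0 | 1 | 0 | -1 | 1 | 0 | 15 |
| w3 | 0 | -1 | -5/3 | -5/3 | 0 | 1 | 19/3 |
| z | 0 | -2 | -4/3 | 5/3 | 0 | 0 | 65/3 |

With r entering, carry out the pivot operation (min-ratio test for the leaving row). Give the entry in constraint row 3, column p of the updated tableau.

Ratio test on column r — row 1: (13/3)/(1/3) = 13; row 2: entry 0 ≤ 0; row 3: entry -5/3 ≤ 0. Minimum is 13 at row 1 (p leaves); pivot element 1/3.
Divide row 1 by 1/3; eliminate column r from the other rows.
Row 3 update in column p: 0 − (-5/3)·3 = 5.

5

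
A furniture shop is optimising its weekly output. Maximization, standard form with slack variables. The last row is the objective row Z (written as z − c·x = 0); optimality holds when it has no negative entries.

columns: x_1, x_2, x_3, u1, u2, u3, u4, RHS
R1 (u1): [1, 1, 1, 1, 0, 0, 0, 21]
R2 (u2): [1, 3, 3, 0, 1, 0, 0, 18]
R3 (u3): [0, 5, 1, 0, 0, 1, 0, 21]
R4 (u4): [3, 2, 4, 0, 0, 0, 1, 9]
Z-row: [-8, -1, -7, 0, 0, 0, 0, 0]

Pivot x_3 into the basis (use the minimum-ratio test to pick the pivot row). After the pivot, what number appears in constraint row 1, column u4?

Ratio test on column x_3 — row 1: 21/1 = 21; row 2: 18/3 = 6; row 3: 21/1 = 21; row 4: 9/4 = 9/4. Minimum is 9/4 at row 4 (u4 leaves); pivot element 4.
Divide row 4 by 4; eliminate column x_3 from the other rows.
Row 1 update in column u4: 0 − 1·(1/4) = -1/4.

-1/4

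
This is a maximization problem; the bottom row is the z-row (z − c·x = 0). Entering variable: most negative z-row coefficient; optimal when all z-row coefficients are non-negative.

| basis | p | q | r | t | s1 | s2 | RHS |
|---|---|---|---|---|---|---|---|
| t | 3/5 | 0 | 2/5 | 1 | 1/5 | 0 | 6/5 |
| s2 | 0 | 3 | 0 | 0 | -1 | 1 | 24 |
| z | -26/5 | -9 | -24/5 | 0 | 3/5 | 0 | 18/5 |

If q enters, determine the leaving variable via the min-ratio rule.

s2

Column q entries and ratios — t: 0 ≤ 0, skip; s2: 24/3 = 8.
Smallest ratio is 8 in the row of s2, so s2 leaves.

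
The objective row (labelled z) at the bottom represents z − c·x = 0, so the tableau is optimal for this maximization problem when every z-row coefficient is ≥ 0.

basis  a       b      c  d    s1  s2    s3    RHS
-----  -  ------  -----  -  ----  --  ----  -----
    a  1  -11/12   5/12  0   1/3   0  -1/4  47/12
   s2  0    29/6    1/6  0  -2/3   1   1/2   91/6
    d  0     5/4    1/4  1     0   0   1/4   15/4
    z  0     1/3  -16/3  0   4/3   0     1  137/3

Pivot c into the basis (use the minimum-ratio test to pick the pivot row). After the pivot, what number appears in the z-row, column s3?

Ratio test on column c — row 1: (47/12)/(5/12) = 47/5; row 2: (91/6)/(1/6) = 91; row 3: (15/4)/(1/4) = 15. Minimum is 47/5 at row 1 (a leaves); pivot element 5/12.
Divide row 1 by 5/12; eliminate column c from the other rows.
z-row update in column s3: 1 − (-16/3)·(-3/5) = -11/5.

-11/5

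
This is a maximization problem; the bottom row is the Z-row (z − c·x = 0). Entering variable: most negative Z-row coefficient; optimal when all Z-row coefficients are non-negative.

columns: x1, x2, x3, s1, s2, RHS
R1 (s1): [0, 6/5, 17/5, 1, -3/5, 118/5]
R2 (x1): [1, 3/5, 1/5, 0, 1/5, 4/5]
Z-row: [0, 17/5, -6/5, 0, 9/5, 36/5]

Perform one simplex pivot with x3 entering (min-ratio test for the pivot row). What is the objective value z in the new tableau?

12

Ratio test on column x3 — row 1: (118/5)/(17/5) = 118/17; row 2: (4/5)/(1/5) = 4. Minimum is 4 at row 2 (x1 leaves); pivot element 1/5.
Pivot on row 2; the Z-row RHS becomes 36/5 − (-6/5)·4 = 12.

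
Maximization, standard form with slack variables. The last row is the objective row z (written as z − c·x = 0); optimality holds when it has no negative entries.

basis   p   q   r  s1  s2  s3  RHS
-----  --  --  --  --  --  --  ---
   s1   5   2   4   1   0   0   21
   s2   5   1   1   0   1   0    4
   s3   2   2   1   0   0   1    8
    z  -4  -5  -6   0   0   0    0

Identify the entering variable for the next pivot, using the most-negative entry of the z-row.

Negative z-row entries: p: -4, q: -5, r: -6.
The most negative is -6 in column r, so r enters.

r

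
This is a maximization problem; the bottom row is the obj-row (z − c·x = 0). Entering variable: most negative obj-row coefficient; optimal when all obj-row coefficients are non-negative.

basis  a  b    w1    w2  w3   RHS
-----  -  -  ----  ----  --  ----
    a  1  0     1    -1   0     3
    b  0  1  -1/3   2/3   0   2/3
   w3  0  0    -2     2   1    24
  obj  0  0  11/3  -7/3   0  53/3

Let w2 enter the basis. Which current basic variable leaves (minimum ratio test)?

Column w2 entries and ratios — a: -1 ≤ 0, skip; b: (2/3)/(2/3) = 1; w3: 24/2 = 12.
Smallest ratio is 1 in the row of b, so b leaves.

b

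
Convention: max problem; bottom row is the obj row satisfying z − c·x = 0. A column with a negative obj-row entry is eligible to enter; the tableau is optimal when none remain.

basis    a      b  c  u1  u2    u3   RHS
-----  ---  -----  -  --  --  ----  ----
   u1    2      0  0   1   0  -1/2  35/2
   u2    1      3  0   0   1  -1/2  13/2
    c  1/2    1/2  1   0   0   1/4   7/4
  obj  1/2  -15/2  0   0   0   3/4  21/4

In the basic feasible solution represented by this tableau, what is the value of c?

c is basic (row 3); its value is the RHS of that row, 7/4.

7/4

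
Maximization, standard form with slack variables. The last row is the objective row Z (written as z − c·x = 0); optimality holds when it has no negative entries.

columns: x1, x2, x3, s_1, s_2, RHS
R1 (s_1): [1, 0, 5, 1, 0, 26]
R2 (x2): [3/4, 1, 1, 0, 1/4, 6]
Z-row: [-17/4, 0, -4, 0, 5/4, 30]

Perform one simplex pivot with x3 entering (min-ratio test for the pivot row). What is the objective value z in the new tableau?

Ratio test on column x3 — row 1: 26/5 = 26/5; row 2: 6/1 = 6. Minimum is 26/5 at row 1 (s_1 leaves); pivot element 5.
Pivot on row 1; the Z-row RHS becomes 30 − (-4)·(26/5) = 254/5.

254/5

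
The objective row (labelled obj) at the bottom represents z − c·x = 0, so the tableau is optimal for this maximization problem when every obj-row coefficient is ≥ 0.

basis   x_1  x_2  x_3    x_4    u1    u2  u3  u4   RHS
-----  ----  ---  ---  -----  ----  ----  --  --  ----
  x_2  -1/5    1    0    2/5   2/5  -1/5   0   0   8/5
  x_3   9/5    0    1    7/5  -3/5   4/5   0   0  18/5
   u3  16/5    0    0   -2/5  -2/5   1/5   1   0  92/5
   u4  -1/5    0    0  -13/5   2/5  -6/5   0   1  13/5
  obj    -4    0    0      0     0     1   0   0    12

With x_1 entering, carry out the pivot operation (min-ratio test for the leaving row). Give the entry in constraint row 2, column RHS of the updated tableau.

2

Ratio test on column x_1 — row 1: entry -1/5 ≤ 0; row 2: (18/5)/(9/5) = 2; row 3: (92/5)/(16/5) = 23/4; row 4: entry -1/5 ≤ 0. Minimum is 2 at row 2 (x_3 leaves); pivot element 9/5.
Divide row 2 by 9/5; eliminate column x_1 from the other rows.
In the new row 2, the RHS entry is the old entry divided by the pivot: (18/5)/(9/5) = 2.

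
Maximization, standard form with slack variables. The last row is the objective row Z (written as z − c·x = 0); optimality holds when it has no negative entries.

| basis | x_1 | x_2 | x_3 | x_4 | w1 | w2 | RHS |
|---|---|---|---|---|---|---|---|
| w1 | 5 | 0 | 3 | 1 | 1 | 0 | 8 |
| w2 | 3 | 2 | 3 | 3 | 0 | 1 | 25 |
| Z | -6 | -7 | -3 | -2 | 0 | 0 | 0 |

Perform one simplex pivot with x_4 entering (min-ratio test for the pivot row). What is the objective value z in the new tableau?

Ratio test on column x_4 — row 1: 8/1 = 8; row 2: 25/3 = 25/3. Minimum is 8 at row 1 (w1 leaves); pivot element 1.
Pivot on row 1; the Z-row RHS becomes 0 − (-2)·8 = 16.

16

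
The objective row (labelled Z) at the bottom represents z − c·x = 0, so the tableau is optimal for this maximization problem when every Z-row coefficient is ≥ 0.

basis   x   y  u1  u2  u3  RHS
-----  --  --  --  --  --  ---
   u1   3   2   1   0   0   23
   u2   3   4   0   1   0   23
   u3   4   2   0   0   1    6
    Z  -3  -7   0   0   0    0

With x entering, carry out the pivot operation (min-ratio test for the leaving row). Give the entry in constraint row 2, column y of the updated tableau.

Ratio test on column x — row 1: 23/3 = 23/3; row 2: 23/3 = 23/3; row 3: 6/4 = 3/2. Minimum is 3/2 at row 3 (u3 leaves); pivot element 4.
Divide row 3 by 4; eliminate column x from the other rows.
Row 2 update in column y: 4 − 3·(1/2) = 5/2.

5/2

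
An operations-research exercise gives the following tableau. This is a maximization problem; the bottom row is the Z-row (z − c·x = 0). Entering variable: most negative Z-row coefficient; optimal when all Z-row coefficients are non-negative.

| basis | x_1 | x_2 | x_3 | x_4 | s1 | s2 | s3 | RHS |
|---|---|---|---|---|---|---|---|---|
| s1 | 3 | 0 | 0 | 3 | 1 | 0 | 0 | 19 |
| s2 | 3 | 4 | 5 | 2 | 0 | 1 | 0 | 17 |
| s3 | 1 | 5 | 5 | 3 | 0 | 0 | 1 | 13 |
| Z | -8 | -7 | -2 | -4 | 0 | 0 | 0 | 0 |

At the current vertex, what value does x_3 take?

x_3 is not in the basis, so in the current basic feasible solution x_3 = 0.

0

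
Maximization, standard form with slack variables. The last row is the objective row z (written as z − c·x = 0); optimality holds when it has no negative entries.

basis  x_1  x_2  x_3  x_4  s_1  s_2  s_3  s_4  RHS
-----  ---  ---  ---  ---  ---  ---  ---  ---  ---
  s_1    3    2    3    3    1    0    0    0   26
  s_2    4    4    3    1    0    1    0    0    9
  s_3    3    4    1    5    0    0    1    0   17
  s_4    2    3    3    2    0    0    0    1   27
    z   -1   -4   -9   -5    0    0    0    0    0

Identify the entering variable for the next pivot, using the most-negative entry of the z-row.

Negative z-row entries: x_1: -1, x_2: -4, x_3: -9, x_4: -5.
The most negative is -9 in column x_3, so x_3 enters.

x_3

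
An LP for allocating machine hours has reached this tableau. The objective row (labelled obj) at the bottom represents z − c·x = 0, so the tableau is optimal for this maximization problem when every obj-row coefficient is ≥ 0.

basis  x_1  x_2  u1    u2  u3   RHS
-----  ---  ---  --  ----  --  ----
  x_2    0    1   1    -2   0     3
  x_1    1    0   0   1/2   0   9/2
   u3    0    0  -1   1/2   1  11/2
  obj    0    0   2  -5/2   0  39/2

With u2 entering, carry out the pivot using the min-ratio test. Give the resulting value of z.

42

Ratio test on column u2 — row 1: entry -2 ≤ 0; row 2: (9/2)/(1/2) = 9; row 3: (11/2)/(1/2) = 11. Minimum is 9 at row 2 (x_1 leaves); pivot element 1/2.
Pivot on row 2; the obj-row RHS becomes 39/2 − (-5/2)·9 = 42.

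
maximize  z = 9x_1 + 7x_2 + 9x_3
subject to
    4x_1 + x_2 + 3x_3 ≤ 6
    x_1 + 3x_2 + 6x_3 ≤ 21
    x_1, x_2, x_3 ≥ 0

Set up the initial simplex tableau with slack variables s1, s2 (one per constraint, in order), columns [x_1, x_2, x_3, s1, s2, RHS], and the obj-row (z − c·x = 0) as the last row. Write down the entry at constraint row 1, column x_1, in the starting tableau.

4

Constraint 1 has coefficient 4 on x_1.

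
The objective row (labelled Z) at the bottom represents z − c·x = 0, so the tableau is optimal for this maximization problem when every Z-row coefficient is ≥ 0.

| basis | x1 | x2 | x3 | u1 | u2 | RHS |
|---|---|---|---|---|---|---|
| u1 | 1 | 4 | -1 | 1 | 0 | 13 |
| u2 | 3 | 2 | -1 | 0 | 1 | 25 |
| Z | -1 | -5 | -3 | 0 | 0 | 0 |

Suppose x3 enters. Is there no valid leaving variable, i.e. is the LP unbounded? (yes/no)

yes

Every constraint-row entry in column x3 is ≤ 0, so increasing x3 is unbounded.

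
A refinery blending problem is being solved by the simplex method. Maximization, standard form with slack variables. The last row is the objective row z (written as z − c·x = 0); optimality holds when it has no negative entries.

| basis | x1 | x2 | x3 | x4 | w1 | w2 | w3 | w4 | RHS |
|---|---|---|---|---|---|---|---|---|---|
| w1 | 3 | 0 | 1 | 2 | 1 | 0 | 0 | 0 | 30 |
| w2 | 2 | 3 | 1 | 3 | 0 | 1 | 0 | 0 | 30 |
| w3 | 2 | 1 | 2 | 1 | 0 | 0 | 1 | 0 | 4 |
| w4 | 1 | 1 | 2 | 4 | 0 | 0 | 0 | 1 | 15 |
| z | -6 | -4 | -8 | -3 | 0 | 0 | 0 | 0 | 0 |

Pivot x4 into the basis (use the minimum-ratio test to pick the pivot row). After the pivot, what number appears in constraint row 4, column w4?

Ratio test on column x4 — row 1: 30/2 = 15; row 2: 30/3 = 10; row 3: 4/1 = 4; row 4: 15/4 = 15/4. Minimum is 15/4 at row 4 (w4 leaves); pivot element 4.
Divide row 4 by 4; eliminate column x4 from the other rows.
In the new row 4, the w4 entry is the old entry divided by the pivot: 1/4 = 1/4.

1/4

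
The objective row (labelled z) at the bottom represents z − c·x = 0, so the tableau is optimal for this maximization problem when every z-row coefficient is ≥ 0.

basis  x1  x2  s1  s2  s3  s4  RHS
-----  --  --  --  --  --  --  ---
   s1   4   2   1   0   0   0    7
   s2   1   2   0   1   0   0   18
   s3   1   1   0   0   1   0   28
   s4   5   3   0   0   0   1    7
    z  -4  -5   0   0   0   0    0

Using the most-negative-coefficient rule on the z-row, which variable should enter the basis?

Negative z-row entries: x1: -4, x2: -5.
The most negative is -5 in column x2, so x2 enters.

x2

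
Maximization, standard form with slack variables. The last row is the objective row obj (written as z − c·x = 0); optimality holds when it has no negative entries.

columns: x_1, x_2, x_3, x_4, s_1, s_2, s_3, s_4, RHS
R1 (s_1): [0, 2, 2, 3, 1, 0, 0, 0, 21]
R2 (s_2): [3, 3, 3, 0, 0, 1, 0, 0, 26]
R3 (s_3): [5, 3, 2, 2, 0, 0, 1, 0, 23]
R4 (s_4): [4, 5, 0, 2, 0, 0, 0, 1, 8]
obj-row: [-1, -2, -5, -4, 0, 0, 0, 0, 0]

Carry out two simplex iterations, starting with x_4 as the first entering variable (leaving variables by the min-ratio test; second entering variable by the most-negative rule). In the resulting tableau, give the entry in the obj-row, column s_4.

-7/4

Ratio test on column x_4 — row 1: 21/3 = 7; row 2: entry 0 ≤ 0; row 3: 23/2 = 23/2; row 4: 8/2 = 4. Minimum is 4 at row 4 (s_4 leaves); pivot element 2.
Divide row 4 by 2; eliminate column x_4 from the other rows.
Second iteration: most negative obj-row entry is -5 in column x_3, so x_3 enters.
Ratio test on column x_3 — row 1: 9/2 = 9/2; row 2: 26/3 = 26/3; row 3: 15/2 = 15/2; row 4: entry 0 ≤ 0. Minimum is 9/2 at row 1 (s_1 leaves); pivot element 2.
Divide row 1 by 2; eliminate column x_3 from the other rows.
After both pivots, the entry at the obj-row, column s_4 is -7/4.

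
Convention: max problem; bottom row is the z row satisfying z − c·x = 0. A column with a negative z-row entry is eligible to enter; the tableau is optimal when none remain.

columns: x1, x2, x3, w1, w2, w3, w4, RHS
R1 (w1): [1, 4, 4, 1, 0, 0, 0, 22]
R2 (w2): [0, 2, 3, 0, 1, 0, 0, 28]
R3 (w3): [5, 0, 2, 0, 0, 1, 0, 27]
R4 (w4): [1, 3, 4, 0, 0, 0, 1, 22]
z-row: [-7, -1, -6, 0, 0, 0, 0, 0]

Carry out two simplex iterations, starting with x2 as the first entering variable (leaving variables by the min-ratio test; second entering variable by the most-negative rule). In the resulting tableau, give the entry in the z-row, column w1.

Ratio test on column x2 — row 1: 22/4 = 11/2; row 2: 28/2 = 14; row 3: entry 0 ≤ 0; row 4: 22/3 = 22/3. Minimum is 11/2 at row 1 (w1 leaves); pivot element 4.
Divide row 1 by 4; eliminate column x2 from the other rows.
Second iteration: most negative z-row entry is -27/4 in column x1, so x1 enters.
Ratio test on column x1 — row 1: (11/2)/(1/4) = 22; row 2: entry -1/2 ≤ 0; row 3: 27/5 = 27/5; row 4: (11/2)/(1/4) = 22. Minimum is 27/5 at row 3 (w3 leaves); pivot element 5.
Divide row 3 by 5; eliminate column x1 from the other rows.
After both pivots, the entry at the z-row, column w1 is 1/4.

1/4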